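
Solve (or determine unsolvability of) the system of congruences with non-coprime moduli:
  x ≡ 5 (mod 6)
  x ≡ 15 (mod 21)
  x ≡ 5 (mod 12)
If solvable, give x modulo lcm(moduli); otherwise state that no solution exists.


Moduli 6, 21, 12 are not pairwise coprime, so CRT works modulo lcm(m_i) when all pairwise compatibility conditions hold.
Pairwise compatibility: gcd(m_i, m_j) must divide a_i - a_j for every pair.
Merge one congruence at a time:
  Start: x ≡ 5 (mod 6).
  Combine with x ≡ 15 (mod 21): gcd(6, 21) = 3, and 15 - 5 = 10 is NOT divisible by 3.
    ⇒ system is inconsistent (no integer solution).

No solution (the system is inconsistent).


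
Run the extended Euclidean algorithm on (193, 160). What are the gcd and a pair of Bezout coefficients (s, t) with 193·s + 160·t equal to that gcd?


Euclidean algorithm on (193, 160) — divide until remainder is 0:
  193 = 1 · 160 + 33
  160 = 4 · 33 + 28
  33 = 1 · 28 + 5
  28 = 5 · 5 + 3
  5 = 1 · 3 + 2
  3 = 1 · 2 + 1
  2 = 2 · 1 + 0
gcd(193, 160) = 1.
Track Bezout coefficients alongside the remainders: start with r₀ = 193 = a·1 + b·0 (s = 1, t = 0) and r₁ = 160 = a·0 + b·1 (s = 0, t = 1); each new remainder r_{k+1} = r_{k-1} − q_k·r_k inherits s_{k+1} = s_{k-1} − q_k·s_k, t_{k+1} = t_{k-1} − q_k·t_k, so r_k = a·s_k + b·t_k at every step:
  q = 1: r = 33, s = 1 − 1·0 = 1, t = 0 − 1·1 = -1  (check: 193·1 + 160·(-1) = 33)
  q = 4: r = 28, s = 0 − 4·1 = -4, t = 1 − 4·(-1) = 5  (check: 193·(-4) + 160·5 = 28)
  q = 1: r = 5, s = 1 − 1·(-4) = 5, t = -1 − 1·5 = -6  (check: 193·5 + 160·(-6) = 5)
  q = 5: r = 3, s = -4 − 5·5 = -29, t = 5 − 5·(-6) = 35  (check: 193·(-29) + 160·35 = 3)
  q = 1: r = 2, s = 5 − 1·(-29) = 34, t = -6 − 1·35 = -41  (check: 193·34 + 160·(-41) = 2)
  q = 1: r = 1, s = -29 − 1·34 = -63, t = 35 − 1·(-41) = 76  (check: 193·(-63) + 160·76 = 1)
The row with r = 1 (the gcd) gives the Bezout coefficients s = -63, t = 76.
Result: 193 · (-63) + 160 · (76) = 1.

gcd(193, 160) = 1; s = -63, t = 76 (check: 193·(-63) + 160·76 = 1).


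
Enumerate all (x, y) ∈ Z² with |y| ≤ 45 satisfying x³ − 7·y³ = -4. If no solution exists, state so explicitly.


The equation is x³ - 7y³ = -4. For fixed y, x³ = 7·y³ − 4, so a solution requires the RHS to be a perfect cube.
Strategy: iterate y from -45 to 45, compute RHS = 7·y³ − 4, and check whether it is a (positive or negative) perfect cube.
Check small values of y:
  y = 0: RHS = -4 is not a perfect cube.
  y = 1: RHS = 3 is not a perfect cube.
  y = -1: RHS = -11 is not a perfect cube.
  y = 2: RHS = 52 is not a perfect cube.
  y = -2: RHS = -60 is not a perfect cube.
  y = 3: RHS = 185 is not a perfect cube.
  y = -3: RHS = -193 is not a perfect cube.
Continuing the search up to |y| = 45 finds no solutions either.
No (x, y) in the scanned range satisfies the equation.

No integer solutions with |y| ≤ 45.


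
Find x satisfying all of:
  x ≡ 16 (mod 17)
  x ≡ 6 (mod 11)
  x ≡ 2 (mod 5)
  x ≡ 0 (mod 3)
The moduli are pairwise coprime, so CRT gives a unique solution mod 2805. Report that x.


Product of moduli M = 17 · 11 · 5 · 3 = 2805.
Merge one congruence at a time:
  Start: x ≡ 16 (mod 17).
  Combine with x ≡ 6 (mod 11); new modulus lcm = 187.
    Write x = 16 + 17·t and substitute into x ≡ 6 (mod 11): 17·t ≡ 6 − 16 = -10 (mod 11).
    Reduce coefficients mod 11: 6·t ≡ 1 (mod 11).
    The inverse of 6 mod 11 is 2 (since 6·2 = 12 = 1·11 + 1), so t ≡ 2·1 = 2 ≡ 2 (mod 11).
    Then x = 16 + 17·2 = 50, valid modulo lcm(17, 11) = 187: x ≡ 50 (mod 187).
  Combine with x ≡ 2 (mod 5); new modulus lcm = 935.
    Write x = 50 + 187·t and substitute into x ≡ 2 (mod 5): 187·t ≡ 2 − 50 = -48 (mod 5).
    Reduce coefficients mod 5: 2·t ≡ 2 (mod 5).
    The inverse of 2 mod 5 is 3 (since 2·3 = 6 = 1·5 + 1), so t ≡ 3·2 = 6 ≡ 1 (mod 5).
    Then x = 50 + 187·1 = 237, valid modulo lcm(187, 5) = 935: x ≡ 237 (mod 935).
  Combine with x ≡ 0 (mod 3); new modulus lcm = 2805.
    Write x = 237 + 935·t and substitute into x ≡ 0 (mod 3): 935·t ≡ 0 − 237 = -237 (mod 3).
    Reduce coefficients mod 3: 2·t ≡ 0 (mod 3).
    The inverse of 2 mod 3 is 2 (since 2·2 = 4 = 1·3 + 1), so t ≡ 2·0 = 0 ≡ 0 (mod 3).
    Then x = 237 + 935·0 = 237, valid modulo lcm(935, 3) = 2805: x ≡ 237 (mod 2805).
Verify against each original: 237 mod 17 = 16, 237 mod 11 = 6, 237 mod 5 = 2, 237 mod 3 = 0.

x ≡ 237 (mod 2805).


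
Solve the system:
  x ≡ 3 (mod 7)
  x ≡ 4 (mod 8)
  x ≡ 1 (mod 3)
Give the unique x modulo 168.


Moduli 7, 8, 3 are pairwise coprime; by CRT there is a unique solution modulo M = 7 · 8 · 3 = 168.
Solve pairwise, accumulating the modulus:
  Start with x ≡ 3 (mod 7).
  Combine with x ≡ 4 (mod 8): since gcd(7, 8) = 1, we get a unique residue mod 56.
    Write x = 3 + 7·t and substitute into x ≡ 4 (mod 8): 7·t ≡ 4 − 3 = 1 (mod 8).
    The inverse of 7 mod 8 is 7 (since 7·7 = 49 = 6·8 + 1), so t ≡ 7·1 = 7 ≡ 7 (mod 8).
    Then x = 3 + 7·7 = 52, valid modulo lcm(7, 8) = 56: x ≡ 52 (mod 56).
  Combine with x ≡ 1 (mod 3): since gcd(56, 3) = 1, we get a unique residue mod 168.
    Write x = 52 + 56·t and substitute into x ≡ 1 (mod 3): 56·t ≡ 1 − 52 = -51 (mod 3).
    Reduce coefficients mod 3: 2·t ≡ 0 (mod 3).
    The inverse of 2 mod 3 is 2 (since 2·2 = 4 = 1·3 + 1), so t ≡ 2·0 = 0 ≡ 0 (mod 3).
    Then x = 52 + 56·0 = 52, valid modulo lcm(56, 3) = 168: x ≡ 52 (mod 168).
Verify: 52 mod 7 = 3 ✓, 52 mod 8 = 4 ✓, 52 mod 3 = 1 ✓.

x ≡ 52 (mod 168).


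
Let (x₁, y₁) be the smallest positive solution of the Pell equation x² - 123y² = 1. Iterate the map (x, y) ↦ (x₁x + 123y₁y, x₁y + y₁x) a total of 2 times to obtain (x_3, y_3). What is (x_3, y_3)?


Step 1: Find the fundamental solution (x₁, y₁) of x² - 123y² = 1.
  Expand √123 as a continued fraction. a₀ = ⌊√123⌋ = 11; iterate m_{k+1} = d_k·a_k − m_k, d_{k+1} = (123 − m_{k+1}²)/d_k, a_{k+1} = ⌊(a₀ + m_{k+1})/d_{k+1}⌋ (starting m₀ = 0, d₀ = 1), with convergents p_k = a_k·p_{k-1} + p_{k-2}, q_k = a_k·q_{k-1} + q_{k-2} (p₋₁ = 1, q₋₁ = 0):
  k = 0: a₀ = 11; p₀/q₀ = 11/1; p₀² − 123·q₀² = 121 − 123 = -2.
  k = 1: m = 11, d = 2, a = ⌊(11 + 11)/2⌋ = 11; p/q = (11·11 + 1)/(11·1 + 0) = 122/11; p² − 123·q² = 14884 − 14883 = 1.
  The first convergent with p² − 123·q² = 1 gives the fundamental solution (x₁, y₁) = (122, 11).
Step 2: Apply the recurrence (x_{n+1}, y_{n+1}) = (x₁x_n + 123y₁y_n, x₁y_n + y₁x_n) repeatedly.
  From (x_1, y_1) = (122, 11): x_2 = 122·122 + 123·11·11 = 29767; y_2 = 122·11 + 11·122 = 2684.
  From (x_2, y_2) = (29767, 2684): x_3 = 122·29767 + 123·11·2684 = 7263026; y_3 = 122·2684 + 11·29767 = 654885.
Step 3: Verify x_3² - 123·y_3² = 52751546676676 - 52751546676675 = 1 (should be 1). ✓

(x_1, y_1) = (122, 11); (x_3, y_3) = (7263026, 654885).


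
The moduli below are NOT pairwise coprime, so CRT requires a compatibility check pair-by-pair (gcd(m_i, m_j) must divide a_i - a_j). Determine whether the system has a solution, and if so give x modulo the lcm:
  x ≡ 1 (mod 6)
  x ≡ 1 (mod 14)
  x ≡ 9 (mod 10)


Moduli 6, 14, 10 are not pairwise coprime, so CRT works modulo lcm(m_i) when all pairwise compatibility conditions hold.
Pairwise compatibility: gcd(m_i, m_j) must divide a_i - a_j for every pair.
Merge one congruence at a time:
  Start: x ≡ 1 (mod 6).
  Combine with x ≡ 1 (mod 14): gcd(6, 14) = 2; 1 - 1 = 0, which IS divisible by 2, so compatible.
    Write x = 1 + 6·t and substitute into x ≡ 1 (mod 14): 6·t ≡ 1 − 1 = 0 (mod 14).
    Divide the congruence (and modulus) by g = 2: 3·t ≡ 0 (mod 7).
    The inverse of 3 mod 7 is 5 (since 3·5 = 15 = 2·7 + 1), so t ≡ 5·0 = 0 ≡ 0 (mod 7).
    Then x = 1 + 6·0 = 1, valid modulo lcm(6, 14) = 42: x ≡ 1 (mod 42).
  Combine with x ≡ 9 (mod 10): gcd(42, 10) = 2; 9 - 1 = 8, which IS divisible by 2, so compatible.
    Write x = 1 + 42·t and substitute into x ≡ 9 (mod 10): 42·t ≡ 9 − 1 = 8 (mod 10).
    Divide the congruence (and modulus) by g = 2: 21·t ≡ 4 (mod 5).
    Reduce coefficients mod 5: 1·t ≡ 4 (mod 5).
    So t ≡ 4 (mod 5).
    Then x = 1 + 42·4 = 169, valid modulo lcm(42, 10) = 210: x ≡ 169 (mod 210).
Verify: 169 mod 6 = 1, 169 mod 14 = 1, 169 mod 10 = 9.

x ≡ 169 (mod 210).


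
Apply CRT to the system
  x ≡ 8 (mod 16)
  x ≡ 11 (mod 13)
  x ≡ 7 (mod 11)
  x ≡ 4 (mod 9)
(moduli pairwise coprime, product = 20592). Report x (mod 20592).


Product of moduli M = 16 · 13 · 11 · 9 = 20592.
Merge one congruence at a time:
  Start: x ≡ 8 (mod 16).
  Combine with x ≡ 11 (mod 13); new modulus lcm = 208.
    Write x = 8 + 16·t and substitute into x ≡ 11 (mod 13): 16·t ≡ 11 − 8 = 3 (mod 13).
    Reduce coefficients mod 13: 3·t ≡ 3 (mod 13).
    The inverse of 3 mod 13 is 9 (since 3·9 = 27 = 2·13 + 1), so t ≡ 9·3 = 27 ≡ 1 (mod 13).
    Then x = 8 + 16·1 = 24, valid modulo lcm(16, 13) = 208: x ≡ 24 (mod 208).
  Combine with x ≡ 7 (mod 11); new modulus lcm = 2288.
    Write x = 24 + 208·t and substitute into x ≡ 7 (mod 11): 208·t ≡ 7 − 24 = -17 (mod 11).
    Reduce coefficients mod 11: 10·t ≡ 5 (mod 11).
    The inverse of 10 mod 11 is 10 (since 10·10 = 100 = 9·11 + 1), so t ≡ 10·5 = 50 ≡ 6 (mod 11).
    Then x = 24 + 208·6 = 1272, valid modulo lcm(208, 11) = 2288: x ≡ 1272 (mod 2288).
  Combine with x ≡ 4 (mod 9); new modulus lcm = 20592.
    Write x = 1272 + 2288·t and substitute into x ≡ 4 (mod 9): 2288·t ≡ 4 − 1272 = -1268 (mod 9).
    Reduce coefficients mod 9: 2·t ≡ 1 (mod 9).
    The inverse of 2 mod 9 is 5 (since 2·5 = 10 = 1·9 + 1), so t ≡ 5·1 = 5 ≡ 5 (mod 9).
    Then x = 1272 + 2288·5 = 12712, valid modulo lcm(2288, 9) = 20592: x ≡ 12712 (mod 20592).
Verify against each original: 12712 mod 16 = 8, 12712 mod 13 = 11, 12712 mod 11 = 7, 12712 mod 9 = 4.

x ≡ 12712 (mod 20592).


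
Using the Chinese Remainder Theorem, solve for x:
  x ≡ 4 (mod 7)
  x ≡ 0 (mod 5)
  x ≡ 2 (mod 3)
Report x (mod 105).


Moduli 7, 5, 3 are pairwise coprime; by CRT there is a unique solution modulo M = 7 · 5 · 3 = 105.
Solve pairwise, accumulating the modulus:
  Start with x ≡ 4 (mod 7).
  Combine with x ≡ 0 (mod 5): since gcd(7, 5) = 1, we get a unique residue mod 35.
    Write x = 4 + 7·t and substitute into x ≡ 0 (mod 5): 7·t ≡ 0 − 4 = -4 (mod 5).
    Reduce coefficients mod 5: 2·t ≡ 1 (mod 5).
    The inverse of 2 mod 5 is 3 (since 2·3 = 6 = 1·5 + 1), so t ≡ 3·1 = 3 ≡ 3 (mod 5).
    Then x = 4 + 7·3 = 25, valid modulo lcm(7, 5) = 35: x ≡ 25 (mod 35).
  Combine with x ≡ 2 (mod 3): since gcd(35, 3) = 1, we get a unique residue mod 105.
    Write x = 25 + 35·t and substitute into x ≡ 2 (mod 3): 35·t ≡ 2 − 25 = -23 (mod 3).
    Reduce coefficients mod 3: 2·t ≡ 1 (mod 3).
    The inverse of 2 mod 3 is 2 (since 2·2 = 4 = 1·3 + 1), so t ≡ 2·1 = 2 ≡ 2 (mod 3).
    Then x = 25 + 35·2 = 95, valid modulo lcm(35, 3) = 105: x ≡ 95 (mod 105).
Verify: 95 mod 7 = 4 ✓, 95 mod 5 = 0 ✓, 95 mod 3 = 2 ✓.

x ≡ 95 (mod 105).


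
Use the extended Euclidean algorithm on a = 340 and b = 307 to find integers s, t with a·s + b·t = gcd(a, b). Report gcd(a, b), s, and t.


Euclidean algorithm on (340, 307) — divide until remainder is 0:
  340 = 1 · 307 + 33
  307 = 9 · 33 + 10
  33 = 3 · 10 + 3
  10 = 3 · 3 + 1
  3 = 3 · 1 + 0
gcd(340, 307) = 1.
Track Bezout coefficients alongside the remainders: start with r₀ = 340 = a·1 + b·0 (s = 1, t = 0) and r₁ = 307 = a·0 + b·1 (s = 0, t = 1); each new remainder r_{k+1} = r_{k-1} − q_k·r_k inherits s_{k+1} = s_{k-1} − q_k·s_k, t_{k+1} = t_{k-1} − q_k·t_k, so r_k = a·s_k + b·t_k at every step:
  q = 1: r = 33, s = 1 − 1·0 = 1, t = 0 − 1·1 = -1  (check: 340·1 + 307·(-1) = 33)
  q = 9: r = 10, s = 0 − 9·1 = -9, t = 1 − 9·(-1) = 10  (check: 340·(-9) + 307·10 = 10)
  q = 3: r = 3, s = 1 − 3·(-9) = 28, t = -1 − 3·10 = -31  (check: 340·28 + 307·(-31) = 3)
  q = 3: r = 1, s = -9 − 3·28 = -93, t = 10 − 3·(-31) = 103  (check: 340·(-93) + 307·103 = 1)
The row with r = 1 (the gcd) gives the Bezout coefficients s = -93, t = 103.
Result: 340 · (-93) + 307 · (103) = 1.

gcd(340, 307) = 1; s = -93, t = 103 (check: 340·(-93) + 307·103 = 1).


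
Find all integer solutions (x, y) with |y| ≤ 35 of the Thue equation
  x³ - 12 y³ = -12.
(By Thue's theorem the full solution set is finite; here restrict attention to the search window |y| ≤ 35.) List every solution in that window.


The equation is x³ - 12y³ = -12. For fixed y, x³ = 12·y³ − 12, so a solution requires the RHS to be a perfect cube.
Strategy: iterate y from -35 to 35, compute RHS = 12·y³ − 12, and check whether it is a (positive or negative) perfect cube.
Check small values of y:
  y = 0: RHS = -12 is not a perfect cube.
  y = 1: RHS = 0 = (0)³ ⇒ x = 0 works.
  y = -1: RHS = -24 is not a perfect cube.
  y = 2: RHS = 84 is not a perfect cube.
  y = -2: RHS = -108 is not a perfect cube.
  y = 3: RHS = 312 is not a perfect cube.
  y = -3: RHS = -336 is not a perfect cube.
Continuing the search up to |y| = 35 finds no further solutions beyond those listed.
Collected solutions: (0, 1).

Solutions (with |y| ≤ 35): (0, 1).


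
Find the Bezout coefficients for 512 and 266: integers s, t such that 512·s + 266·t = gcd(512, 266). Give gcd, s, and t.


Euclidean algorithm on (512, 266) — divide until remainder is 0:
  512 = 1 · 266 + 246
  266 = 1 · 246 + 20
  246 = 12 · 20 + 6
  20 = 3 · 6 + 2
  6 = 3 · 2 + 0
gcd(512, 266) = 2.
Track Bezout coefficients alongside the remainders: start with r₀ = 512 = a·1 + b·0 (s = 1, t = 0) and r₁ = 266 = a·0 + b·1 (s = 0, t = 1); each new remainder r_{k+1} = r_{k-1} − q_k·r_k inherits s_{k+1} = s_{k-1} − q_k·s_k, t_{k+1} = t_{k-1} − q_k·t_k, so r_k = a·s_k + b·t_k at every step:
  q = 1: r = 246, s = 1 − 1·0 = 1, t = 0 − 1·1 = -1  (check: 512·1 + 266·(-1) = 246)
  q = 1: r = 20, s = 0 − 1·1 = -1, t = 1 − 1·(-1) = 2  (check: 512·(-1) + 266·2 = 20)
  q = 12: r = 6, s = 1 − 12·(-1) = 13, t = -1 − 12·2 = -25  (check: 512·13 + 266·(-25) = 6)
  q = 3: r = 2, s = -1 − 3·13 = -40, t = 2 − 3·(-25) = 77  (check: 512·(-40) + 266·77 = 2)
The row with r = 2 (the gcd) gives the Bezout coefficients s = -40, t = 77.
Result: 512 · (-40) + 266 · (77) = 2.

gcd(512, 266) = 2; s = -40, t = 77 (check: 512·(-40) + 266·77 = 2).


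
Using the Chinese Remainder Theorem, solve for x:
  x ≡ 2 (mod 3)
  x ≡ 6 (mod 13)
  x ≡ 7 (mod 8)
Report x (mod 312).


Moduli 3, 13, 8 are pairwise coprime; by CRT there is a unique solution modulo M = 3 · 13 · 8 = 312.
Solve pairwise, accumulating the modulus:
  Start with x ≡ 2 (mod 3).
  Combine with x ≡ 6 (mod 13): since gcd(3, 13) = 1, we get a unique residue mod 39.
    Write x = 2 + 3·t and substitute into x ≡ 6 (mod 13): 3·t ≡ 6 − 2 = 4 (mod 13).
    The inverse of 3 mod 13 is 9 (since 3·9 = 27 = 2·13 + 1), so t ≡ 9·4 = 36 ≡ 10 (mod 13).
    Then x = 2 + 3·10 = 32, valid modulo lcm(3, 13) = 39: x ≡ 32 (mod 39).
  Combine with x ≡ 7 (mod 8): since gcd(39, 8) = 1, we get a unique residue mod 312.
    Write x = 32 + 39·t and substitute into x ≡ 7 (mod 8): 39·t ≡ 7 − 32 = -25 (mod 8).
    Reduce coefficients mod 8: 7·t ≡ 7 (mod 8).
    The inverse of 7 mod 8 is 7 (since 7·7 = 49 = 6·8 + 1), so t ≡ 7·7 = 49 ≡ 1 (mod 8).
    Then x = 32 + 39·1 = 71, valid modulo lcm(39, 8) = 312: x ≡ 71 (mod 312).
Verify: 71 mod 3 = 2 ✓, 71 mod 13 = 6 ✓, 71 mod 8 = 7 ✓.

x ≡ 71 (mod 312).


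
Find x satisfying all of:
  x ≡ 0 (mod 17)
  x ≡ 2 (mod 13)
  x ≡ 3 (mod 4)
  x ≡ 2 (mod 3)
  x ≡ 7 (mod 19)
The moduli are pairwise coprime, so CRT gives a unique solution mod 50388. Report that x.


Product of moduli M = 17 · 13 · 4 · 3 · 19 = 50388.
Merge one congruence at a time:
  Start: x ≡ 0 (mod 17).
  Combine with x ≡ 2 (mod 13); new modulus lcm = 221.
    Write x = 0 + 17·t and substitute into x ≡ 2 (mod 13): 17·t ≡ 2 − 0 = 2 (mod 13).
    Reduce coefficients mod 13: 4·t ≡ 2 (mod 13).
    The inverse of 4 mod 13 is 10 (since 4·10 = 40 = 3·13 + 1), so t ≡ 10·2 = 20 ≡ 7 (mod 13).
    Then x = 0 + 17·7 = 119, valid modulo lcm(17, 13) = 221: x ≡ 119 (mod 221).
  Combine with x ≡ 3 (mod 4); new modulus lcm = 884.
    Write x = 119 + 221·t and substitute into x ≡ 3 (mod 4): 221·t ≡ 3 − 119 = -116 (mod 4).
    Reduce coefficients mod 4: 1·t ≡ 0 (mod 4).
    So t ≡ 0 (mod 4).
    Then x = 119 + 221·0 = 119, valid modulo lcm(221, 4) = 884: x ≡ 119 (mod 884).
  Combine with x ≡ 2 (mod 3); new modulus lcm = 2652.
    Write x = 119 + 884·t and substitute into x ≡ 2 (mod 3): 884·t ≡ 2 − 119 = -117 (mod 3).
    Reduce coefficients mod 3: 2·t ≡ 0 (mod 3).
    The inverse of 2 mod 3 is 2 (since 2·2 = 4 = 1·3 + 1), so t ≡ 2·0 = 0 ≡ 0 (mod 3).
    Then x = 119 + 884·0 = 119, valid modulo lcm(884, 3) = 2652: x ≡ 119 (mod 2652).
  Combine with x ≡ 7 (mod 19); new modulus lcm = 50388.
    Write x = 119 + 2652·t and substitute into x ≡ 7 (mod 19): 2652·t ≡ 7 − 119 = -112 (mod 19).
    Reduce coefficients mod 19: 11·t ≡ 2 (mod 19).
    The inverse of 11 mod 19 is 7 (since 11·7 = 77 = 4·19 + 1), so t ≡ 7·2 = 14 ≡ 14 (mod 19).
    Then x = 119 + 2652·14 = 37247, valid modulo lcm(2652, 19) = 50388: x ≡ 37247 (mod 50388).
Verify against each original: 37247 mod 17 = 0, 37247 mod 13 = 2, 37247 mod 4 = 3, 37247 mod 3 = 2, 37247 mod 19 = 7.

x ≡ 37247 (mod 50388).


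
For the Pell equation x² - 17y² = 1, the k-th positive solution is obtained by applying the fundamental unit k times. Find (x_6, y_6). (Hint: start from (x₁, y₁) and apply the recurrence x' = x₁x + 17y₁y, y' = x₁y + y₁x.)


Step 1: Find the fundamental solution (x₁, y₁) of x² - 17y² = 1.
  Expand √17 as a continued fraction. a₀ = ⌊√17⌋ = 4; iterate m_{k+1} = d_k·a_k − m_k, d_{k+1} = (17 − m_{k+1}²)/d_k, a_{k+1} = ⌊(a₀ + m_{k+1})/d_{k+1}⌋ (starting m₀ = 0, d₀ = 1), with convergents p_k = a_k·p_{k-1} + p_{k-2}, q_k = a_k·q_{k-1} + q_{k-2} (p₋₁ = 1, q₋₁ = 0):
  k = 0: a₀ = 4; p₀/q₀ = 4/1; p₀² − 17·q₀² = 16 − 17 = -1.
  k = 1: m = 4, d = 1, a = ⌊(4 + 4)/1⌋ = 8; p/q = (8·4 + 1)/(8·1 + 0) = 33/8; p² − 17·q² = 1089 − 1088 = 1.
  The first convergent with p² − 17·q² = 1 gives the fundamental solution (x₁, y₁) = (33, 8).
Step 2: Apply the recurrence (x_{n+1}, y_{n+1}) = (x₁x_n + 17y₁y_n, x₁y_n + y₁x_n) repeatedly.
  From (x_1, y_1) = (33, 8): x_2 = 33·33 + 17·8·8 = 2177; y_2 = 33·8 + 8·33 = 528.
  From (x_2, y_2) = (2177, 528): x_3 = 33·2177 + 17·8·528 = 143649; y_3 = 33·528 + 8·2177 = 34840.
  From (x_3, y_3) = (143649, 34840): x_4 = 33·143649 + 17·8·34840 = 9478657; y_4 = 33·34840 + 8·143649 = 2298912.
  From (x_4, y_4) = (9478657, 2298912): x_5 = 33·9478657 + 17·8·2298912 = 625447713; y_5 = 33·2298912 + 8·9478657 = 151693352.
  From (x_5, y_5) = (625447713, 151693352): x_6 = 33·625447713 + 17·8·151693352 = 41270070401; y_6 = 33·151693352 + 8·625447713 = 10009462320.
Step 3: Verify x_6² - 17·y_6² = 1703218710903496300801 - 1703218710903496300800 = 1 (should be 1). ✓

(x_1, y_1) = (33, 8); (x_6, y_6) = (41270070401, 10009462320).


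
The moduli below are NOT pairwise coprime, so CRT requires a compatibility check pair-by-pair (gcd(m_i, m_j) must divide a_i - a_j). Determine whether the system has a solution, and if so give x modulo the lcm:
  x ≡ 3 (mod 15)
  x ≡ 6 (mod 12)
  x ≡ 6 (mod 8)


Moduli 15, 12, 8 are not pairwise coprime, so CRT works modulo lcm(m_i) when all pairwise compatibility conditions hold.
Pairwise compatibility: gcd(m_i, m_j) must divide a_i - a_j for every pair.
Merge one congruence at a time:
  Start: x ≡ 3 (mod 15).
  Combine with x ≡ 6 (mod 12): gcd(15, 12) = 3; 6 - 3 = 3, which IS divisible by 3, so compatible.
    Write x = 3 + 15·t and substitute into x ≡ 6 (mod 12): 15·t ≡ 6 − 3 = 3 (mod 12).
    Divide the congruence (and modulus) by g = 3: 5·t ≡ 1 (mod 4).
    Reduce coefficients mod 4: 1·t ≡ 1 (mod 4).
    So t ≡ 1 (mod 4).
    Then x = 3 + 15·1 = 18, valid modulo lcm(15, 12) = 60: x ≡ 18 (mod 60).
  Combine with x ≡ 6 (mod 8): gcd(60, 8) = 4; 6 - 18 = -12, which IS divisible by 4, so compatible.
    Write x = 18 + 60·t and substitute into x ≡ 6 (mod 8): 60·t ≡ 6 − 18 = -12 (mod 8).
    Divide the congruence (and modulus) by g = 4: 15·t ≡ -3 (mod 2).
    Reduce coefficients mod 2: 1·t ≡ 1 (mod 2).
    So t ≡ 1 (mod 2).
    Then x = 18 + 60·1 = 78, valid modulo lcm(60, 8) = 120: x ≡ 78 (mod 120).
Verify: 78 mod 15 = 3, 78 mod 12 = 6, 78 mod 8 = 6.

x ≡ 78 (mod 120).


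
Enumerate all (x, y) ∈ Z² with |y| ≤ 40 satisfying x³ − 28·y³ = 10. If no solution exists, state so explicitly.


The equation is x³ - 28y³ = 10. For fixed y, x³ = 28·y³ + 10, so a solution requires the RHS to be a perfect cube.
Strategy: iterate y from -40 to 40, compute RHS = 28·y³ + 10, and check whether it is a (positive or negative) perfect cube.
Check small values of y:
  y = 0: RHS = 10 is not a perfect cube.
  y = 1: RHS = 38 is not a perfect cube.
  y = -1: RHS = -18 is not a perfect cube.
  y = 2: RHS = 234 is not a perfect cube.
  y = -2: RHS = -214 is not a perfect cube.
  y = 3: RHS = 766 is not a perfect cube.
  y = -3: RHS = -746 is not a perfect cube.
Continuing the search up to |y| = 40 finds no solutions either.
No (x, y) in the scanned range satisfies the equation.

No integer solutions with |y| ≤ 40.


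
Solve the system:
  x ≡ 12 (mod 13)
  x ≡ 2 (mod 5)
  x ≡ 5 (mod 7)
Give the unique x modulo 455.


Moduli 13, 5, 7 are pairwise coprime; by CRT there is a unique solution modulo M = 13 · 5 · 7 = 455.
Solve pairwise, accumulating the modulus:
  Start with x ≡ 12 (mod 13).
  Combine with x ≡ 2 (mod 5): since gcd(13, 5) = 1, we get a unique residue mod 65.
    Write x = 12 + 13·t and substitute into x ≡ 2 (mod 5): 13·t ≡ 2 − 12 = -10 (mod 5).
    Reduce coefficients mod 5: 3·t ≡ 0 (mod 5).
    The inverse of 3 mod 5 is 2 (since 3·2 = 6 = 1·5 + 1), so t ≡ 2·0 = 0 ≡ 0 (mod 5).
    Then x = 12 + 13·0 = 12, valid modulo lcm(13, 5) = 65: x ≡ 12 (mod 65).
  Combine with x ≡ 5 (mod 7): since gcd(65, 7) = 1, we get a unique residue mod 455.
    Write x = 12 + 65·t and substitute into x ≡ 5 (mod 7): 65·t ≡ 5 − 12 = -7 (mod 7).
    Reduce coefficients mod 7: 2·t ≡ 0 (mod 7).
    The inverse of 2 mod 7 is 4 (since 2·4 = 8 = 1·7 + 1), so t ≡ 4·0 = 0 ≡ 0 (mod 7).
    Then x = 12 + 65·0 = 12, valid modulo lcm(65, 7) = 455: x ≡ 12 (mod 455).
Verify: 12 mod 13 = 12 ✓, 12 mod 5 = 2 ✓, 12 mod 7 = 5 ✓.

x ≡ 12 (mod 455).


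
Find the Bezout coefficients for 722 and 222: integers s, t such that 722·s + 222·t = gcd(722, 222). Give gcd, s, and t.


Euclidean algorithm on (722, 222) — divide until remainder is 0:
  722 = 3 · 222 + 56
  222 = 3 · 56 + 54
  56 = 1 · 54 + 2
  54 = 27 · 2 + 0
gcd(722, 222) = 2.
Track Bezout coefficients alongside the remainders: start with r₀ = 722 = a·1 + b·0 (s = 1, t = 0) and r₁ = 222 = a·0 + b·1 (s = 0, t = 1); each new remainder r_{k+1} = r_{k-1} − q_k·r_k inherits s_{k+1} = s_{k-1} − q_k·s_k, t_{k+1} = t_{k-1} − q_k·t_k, so r_k = a·s_k + b·t_k at every step:
  q = 3: r = 56, s = 1 − 3·0 = 1, t = 0 − 3·1 = -3  (check: 722·1 + 222·(-3) = 56)
  q = 3: r = 54, s = 0 − 3·1 = -3, t = 1 − 3·(-3) = 10  (check: 722·(-3) + 222·10 = 54)
  q = 1: r = 2, s = 1 − 1·(-3) = 4, t = -3 − 1·10 = -13  (check: 722·4 + 222·(-13) = 2)
The row with r = 2 (the gcd) gives the Bezout coefficients s = 4, t = -13.
Result: 722 · (4) + 222 · (-13) = 2.

gcd(722, 222) = 2; s = 4, t = -13 (check: 722·4 + 222·(-13) = 2).


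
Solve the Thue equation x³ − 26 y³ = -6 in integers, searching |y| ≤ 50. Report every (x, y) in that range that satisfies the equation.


The equation is x³ - 26y³ = -6. For fixed y, x³ = 26·y³ − 6, so a solution requires the RHS to be a perfect cube.
Strategy: iterate y from -50 to 50, compute RHS = 26·y³ − 6, and check whether it is a (positive or negative) perfect cube.
Check small values of y:
  y = 0: RHS = -6 is not a perfect cube.
  y = 1: RHS = 20 is not a perfect cube.
  y = -1: RHS = -32 is not a perfect cube.
  y = 2: RHS = 202 is not a perfect cube.
  y = -2: RHS = -214 is not a perfect cube.
  y = 3: RHS = 696 is not a perfect cube.
  y = -3: RHS = -708 is not a perfect cube.
Continuing the search up to |y| = 50 finds no solutions either.
No (x, y) in the scanned range satisfies the equation.

No integer solutions with |y| ≤ 50.


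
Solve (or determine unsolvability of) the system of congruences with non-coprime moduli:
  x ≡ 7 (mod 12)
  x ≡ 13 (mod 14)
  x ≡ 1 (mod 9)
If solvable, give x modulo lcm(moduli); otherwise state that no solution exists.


Moduli 12, 14, 9 are not pairwise coprime, so CRT works modulo lcm(m_i) when all pairwise compatibility conditions hold.
Pairwise compatibility: gcd(m_i, m_j) must divide a_i - a_j for every pair.
Merge one congruence at a time:
  Start: x ≡ 7 (mod 12).
  Combine with x ≡ 13 (mod 14): gcd(12, 14) = 2; 13 - 7 = 6, which IS divisible by 2, so compatible.
    Write x = 7 + 12·t and substitute into x ≡ 13 (mod 14): 12·t ≡ 13 − 7 = 6 (mod 14).
    Divide the congruence (and modulus) by g = 2: 6·t ≡ 3 (mod 7).
    The inverse of 6 mod 7 is 6 (since 6·6 = 36 = 5·7 + 1), so t ≡ 6·3 = 18 ≡ 4 (mod 7).
    Then x = 7 + 12·4 = 55, valid modulo lcm(12, 14) = 84: x ≡ 55 (mod 84).
  Combine with x ≡ 1 (mod 9): gcd(84, 9) = 3; 1 - 55 = -54, which IS divisible by 3, so compatible.
    Write x = 55 + 84·t and substitute into x ≡ 1 (mod 9): 84·t ≡ 1 − 55 = -54 (mod 9).
    Divide the congruence (and modulus) by g = 3: 28·t ≡ -18 (mod 3).
    Reduce coefficients mod 3: 1·t ≡ 0 (mod 3).
    So t ≡ 0 (mod 3).
    Then x = 55 + 84·0 = 55, valid modulo lcm(84, 9) = 252: x ≡ 55 (mod 252).
Verify: 55 mod 12 = 7, 55 mod 14 = 13, 55 mod 9 = 1.

x ≡ 55 (mod 252).


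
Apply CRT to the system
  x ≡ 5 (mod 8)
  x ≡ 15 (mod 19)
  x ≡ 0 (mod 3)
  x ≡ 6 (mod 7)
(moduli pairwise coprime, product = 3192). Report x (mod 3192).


Product of moduli M = 8 · 19 · 3 · 7 = 3192.
Merge one congruence at a time:
  Start: x ≡ 5 (mod 8).
  Combine with x ≡ 15 (mod 19); new modulus lcm = 152.
    Write x = 5 + 8·t and substitute into x ≡ 15 (mod 19): 8·t ≡ 15 − 5 = 10 (mod 19).
    The inverse of 8 mod 19 is 12 (since 8·12 = 96 = 5·19 + 1), so t ≡ 12·10 = 120 ≡ 6 (mod 19).
    Then x = 5 + 8·6 = 53, valid modulo lcm(8, 19) = 152: x ≡ 53 (mod 152).
  Combine with x ≡ 0 (mod 3); new modulus lcm = 456.
    Write x = 53 + 152·t and substitute into x ≡ 0 (mod 3): 152·t ≡ 0 − 53 = -53 (mod 3).
    Reduce coefficients mod 3: 2·t ≡ 1 (mod 3).
    The inverse of 2 mod 3 is 2 (since 2·2 = 4 = 1·3 + 1), so t ≡ 2·1 = 2 ≡ 2 (mod 3).
    Then x = 53 + 152·2 = 357, valid modulo lcm(152, 3) = 456: x ≡ 357 (mod 456).
  Combine with x ≡ 6 (mod 7); new modulus lcm = 3192.
    Write x = 357 + 456·t and substitute into x ≡ 6 (mod 7): 456·t ≡ 6 − 357 = -351 (mod 7).
    Reduce coefficients mod 7: 1·t ≡ 6 (mod 7).
    So t ≡ 6 (mod 7).
    Then x = 357 + 456·6 = 3093, valid modulo lcm(456, 7) = 3192: x ≡ 3093 (mod 3192).
Verify against each original: 3093 mod 8 = 5, 3093 mod 19 = 15, 3093 mod 3 = 0, 3093 mod 7 = 6.

x ≡ 3093 (mod 3192).


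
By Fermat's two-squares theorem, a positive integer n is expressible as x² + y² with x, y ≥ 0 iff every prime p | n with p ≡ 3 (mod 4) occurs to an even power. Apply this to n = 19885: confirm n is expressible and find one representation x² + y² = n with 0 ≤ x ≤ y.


Step 1: Factor n = 19885 = 5 · 41 · 97.
Step 2: Check the mod-4 condition on each prime factor: 5 ≡ 1 (mod 4), exponent 1; 41 ≡ 1 (mod 4), exponent 1; 97 ≡ 1 (mod 4), exponent 1.
All primes ≡ 3 (mod 4) appear to even exponent (or don't appear), so by the two-squares theorem n IS expressible as a sum of two squares.
Step 3: Build a representation. Here n = 5 · 41 · 97 is a product of primes ≡ 1 (mod 4). Each prime p ≡ 1 (mod 4) is itself a sum of two squares; find a² by testing p − a² for a perfect square:
  5: 5 − 1² = 4 = 2² ⇒ 5 = 1² + 2².
  41: 41 − 1² = 40, 41 − 2² = 37, 41 − 3² = 32, 41 − 4² = 25 = 5² ⇒ 41 = 4² + 5².
  97: 97 − 1² = 96, 97 − 2² = 93, 97 − 3² = 88, 97 − 4² = 81 = 9² ⇒ 97 = 4² + 9².
  Combine using the Brahmagupta–Fibonacci identity (a² + b²)(c² + d²) = (ac − bd)² + (ad + bc)² = (ac + bd)² + (ad − bc)²:
  5 · 41 = 205: from (1² + 2²)(4² + 5²), take (1·4 − 2·5, 1·5 + 2·4) = (4 − 10, 5 + 8) = (-6, 13); dropping signs (only squares matter) gives (6, 13); check 6² + 13² = 36 + 169 = 205 ✓.
  205 · 97 = 19885: from (6² + 13²)(4² + 9²), take (6·4 − 13·9, 6·9 + 13·4) = (24 − 117, 54 + 52) = (-93, 106); dropping signs (only squares matter) gives (93, 106); check 93² + 106² = 8649 + 11236 = 19885 ✓.
Step 4: Order so x ≤ y and verify: 93² + 106² = 8649 + 11236 = 19885 = n. ✓

n = 19885 = 93² + 106² (one valid representation with x ≤ y).


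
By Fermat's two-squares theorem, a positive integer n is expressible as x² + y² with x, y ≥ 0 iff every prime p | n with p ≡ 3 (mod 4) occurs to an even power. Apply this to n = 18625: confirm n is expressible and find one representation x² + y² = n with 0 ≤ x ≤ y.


Step 1: Factor n = 18625 = 5^3 · 149.
Step 2: Check the mod-4 condition on each prime factor: 5 ≡ 1 (mod 4), exponent 3; 149 ≡ 1 (mod 4), exponent 1.
All primes ≡ 3 (mod 4) appear to even exponent (or don't appear), so by the two-squares theorem n IS expressible as a sum of two squares.
Step 3: Build a representation. Group n = k² · m with k = 5 and m = 5 · 149 = 745 (a product of primes ≡ 1 (mod 4)); a representation of m scales to one of n via (k·x)² + (k·y)² = k²(x² + y²). Each prime p ≡ 1 (mod 4) is itself a sum of two squares; find a² by testing p − a² for a perfect square:
  5: 5 − 1² = 4 = 2² ⇒ 5 = 1² + 2².
  149: 149 − 1² = 148, 149 − 2² = 145, 149 − 3² = 140, 149 − 4² = 133, 149 − 5² = 124, 149 − 6² = 113, 149 − 7² = 100 = 10² ⇒ 149 = 7² + 10².
  Combine using the Brahmagupta–Fibonacci identity (a² + b²)(c² + d²) = (ac − bd)² + (ad + bc)² = (ac + bd)² + (ad − bc)²:
  5 · 149 = 745: from (1² + 2²)(7² + 10²), take (1·7 − 2·10, 1·10 + 2·7) = (7 − 20, 10 + 14) = (-13, 24); dropping signs (only squares matter) gives (13, 24); check 13² + 24² = 169 + 576 = 745 ✓.
  Scale by k = 5: (5·13, 5·24) = (65, 120).
Step 4: Order so x ≤ y and verify: 65² + 120² = 4225 + 14400 = 18625 = n. ✓

n = 18625 = 65² + 120² (one valid representation with x ≤ y).


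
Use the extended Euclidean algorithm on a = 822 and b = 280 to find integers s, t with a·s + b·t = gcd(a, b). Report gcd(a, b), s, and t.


Euclidean algorithm on (822, 280) — divide until remainder is 0:
  822 = 2 · 280 + 262
  280 = 1 · 262 + 18
  262 = 14 · 18 + 10
  18 = 1 · 10 + 8
  10 = 1 · 8 + 2
  8 = 4 · 2 + 0
gcd(822, 280) = 2.
Track Bezout coefficients alongside the remainders: start with r₀ = 822 = a·1 + b·0 (s = 1, t = 0) and r₁ = 280 = a·0 + b·1 (s = 0, t = 1); each new remainder r_{k+1} = r_{k-1} − q_k·r_k inherits s_{k+1} = s_{k-1} − q_k·s_k, t_{k+1} = t_{k-1} − q_k·t_k, so r_k = a·s_k + b·t_k at every step:
  q = 2: r = 262, s = 1 − 2·0 = 1, t = 0 − 2·1 = -2  (check: 822·1 + 280·(-2) = 262)
  q = 1: r = 18, s = 0 − 1·1 = -1, t = 1 − 1·(-2) = 3  (check: 822·(-1) + 280·3 = 18)
  q = 14: r = 10, s = 1 − 14·(-1) = 15, t = -2 − 14·3 = -44  (check: 822·15 + 280·(-44) = 10)
  q = 1: r = 8, s = -1 − 1·15 = -16, t = 3 − 1·(-44) = 47  (check: 822·(-16) + 280·47 = 8)
  q = 1: r = 2, s = 15 − 1·(-16) = 31, t = -44 − 1·47 = -91  (check: 822·31 + 280·(-91) = 2)
The row with r = 2 (the gcd) gives the Bezout coefficients s = 31, t = -91.
Result: 822 · (31) + 280 · (-91) = 2.

gcd(822, 280) = 2; s = 31, t = -91 (check: 822·31 + 280·(-91) = 2).


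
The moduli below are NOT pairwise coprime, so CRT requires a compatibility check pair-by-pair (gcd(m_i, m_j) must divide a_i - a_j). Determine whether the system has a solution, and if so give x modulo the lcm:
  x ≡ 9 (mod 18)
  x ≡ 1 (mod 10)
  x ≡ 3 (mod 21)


Moduli 18, 10, 21 are not pairwise coprime, so CRT works modulo lcm(m_i) when all pairwise compatibility conditions hold.
Pairwise compatibility: gcd(m_i, m_j) must divide a_i - a_j for every pair.
Merge one congruence at a time:
  Start: x ≡ 9 (mod 18).
  Combine with x ≡ 1 (mod 10): gcd(18, 10) = 2; 1 - 9 = -8, which IS divisible by 2, so compatible.
    Write x = 9 + 18·t and substitute into x ≡ 1 (mod 10): 18·t ≡ 1 − 9 = -8 (mod 10).
    Divide the congruence (and modulus) by g = 2: 9·t ≡ -4 (mod 5).
    Reduce coefficients mod 5: 4·t ≡ 1 (mod 5).
    The inverse of 4 mod 5 is 4 (since 4·4 = 16 = 3·5 + 1), so t ≡ 4·1 = 4 ≡ 4 (mod 5).
    Then x = 9 + 18·4 = 81, valid modulo lcm(18, 10) = 90: x ≡ 81 (mod 90).
  Combine with x ≡ 3 (mod 21): gcd(90, 21) = 3; 3 - 81 = -78, which IS divisible by 3, so compatible.
    Write x = 81 + 90·t and substitute into x ≡ 3 (mod 21): 90·t ≡ 3 − 81 = -78 (mod 21).
    Divide the congruence (and modulus) by g = 3: 30·t ≡ -26 (mod 7).
    Reduce coefficients mod 7: 2·t ≡ 2 (mod 7).
    The inverse of 2 mod 7 is 4 (since 2·4 = 8 = 1·7 + 1), so t ≡ 4·2 = 8 ≡ 1 (mod 7).
    Then x = 81 + 90·1 = 171, valid modulo lcm(90, 21) = 630: x ≡ 171 (mod 630).
Verify: 171 mod 18 = 9, 171 mod 10 = 1, 171 mod 21 = 3.

x ≡ 171 (mod 630).


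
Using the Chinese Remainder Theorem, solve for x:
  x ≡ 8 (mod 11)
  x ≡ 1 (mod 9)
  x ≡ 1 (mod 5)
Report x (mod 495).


Moduli 11, 9, 5 are pairwise coprime; by CRT there is a unique solution modulo M = 11 · 9 · 5 = 495.
Solve pairwise, accumulating the modulus:
  Start with x ≡ 8 (mod 11).
  Combine with x ≡ 1 (mod 9): since gcd(11, 9) = 1, we get a unique residue mod 99.
    Write x = 8 + 11·t and substitute into x ≡ 1 (mod 9): 11·t ≡ 1 − 8 = -7 (mod 9).
    Reduce coefficients mod 9: 2·t ≡ 2 (mod 9).
    The inverse of 2 mod 9 is 5 (since 2·5 = 10 = 1·9 + 1), so t ≡ 5·2 = 10 ≡ 1 (mod 9).
    Then x = 8 + 11·1 = 19, valid modulo lcm(11, 9) = 99: x ≡ 19 (mod 99).
  Combine with x ≡ 1 (mod 5): since gcd(99, 5) = 1, we get a unique residue mod 495.
    Write x = 19 + 99·t and substitute into x ≡ 1 (mod 5): 99·t ≡ 1 − 19 = -18 (mod 5).
    Reduce coefficients mod 5: 4·t ≡ 2 (mod 5).
    The inverse of 4 mod 5 is 4 (since 4·4 = 16 = 3·5 + 1), so t ≡ 4·2 = 8 ≡ 3 (mod 5).
    Then x = 19 + 99·3 = 316, valid modulo lcm(99, 5) = 495: x ≡ 316 (mod 495).
Verify: 316 mod 11 = 8 ✓, 316 mod 9 = 1 ✓, 316 mod 5 = 1 ✓.

x ≡ 316 (mod 495).


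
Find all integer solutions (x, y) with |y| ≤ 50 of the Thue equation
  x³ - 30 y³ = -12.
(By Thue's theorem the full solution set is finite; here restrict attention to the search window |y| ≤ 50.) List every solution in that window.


The equation is x³ - 30y³ = -12. For fixed y, x³ = 30·y³ − 12, so a solution requires the RHS to be a perfect cube.
Strategy: iterate y from -50 to 50, compute RHS = 30·y³ − 12, and check whether it is a (positive or negative) perfect cube.
Check small values of y:
  y = 0: RHS = -12 is not a perfect cube.
  y = 1: RHS = 18 is not a perfect cube.
  y = -1: RHS = -42 is not a perfect cube.
  y = 2: RHS = 228 is not a perfect cube.
  y = -2: RHS = -252 is not a perfect cube.
  y = 3: RHS = 798 is not a perfect cube.
  y = -3: RHS = -822 is not a perfect cube.
Continuing the search up to |y| = 50 finds no solutions either.
No (x, y) in the scanned range satisfies the equation.

No integer solutions with |y| ≤ 50.


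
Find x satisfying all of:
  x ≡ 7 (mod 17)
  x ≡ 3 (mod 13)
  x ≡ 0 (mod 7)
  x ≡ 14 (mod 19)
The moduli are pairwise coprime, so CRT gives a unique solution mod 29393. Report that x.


Product of moduli M = 17 · 13 · 7 · 19 = 29393.
Merge one congruence at a time:
  Start: x ≡ 7 (mod 17).
  Combine with x ≡ 3 (mod 13); new modulus lcm = 221.
    Write x = 7 + 17·t and substitute into x ≡ 3 (mod 13): 17·t ≡ 3 − 7 = -4 (mod 13).
    Reduce coefficients mod 13: 4·t ≡ 9 (mod 13).
    The inverse of 4 mod 13 is 10 (since 4·10 = 40 = 3·13 + 1), so t ≡ 10·9 = 90 ≡ 12 (mod 13).
    Then x = 7 + 17·12 = 211, valid modulo lcm(17, 13) = 221: x ≡ 211 (mod 221).
  Combine with x ≡ 0 (mod 7); new modulus lcm = 1547.
    Write x = 211 + 221·t and substitute into x ≡ 0 (mod 7): 221·t ≡ 0 − 211 = -211 (mod 7).
    Reduce coefficients mod 7: 4·t ≡ 6 (mod 7).
    The inverse of 4 mod 7 is 2 (since 4·2 = 8 = 1·7 + 1), so t ≡ 2·6 = 12 ≡ 5 (mod 7).
    Then x = 211 + 221·5 = 1316, valid modulo lcm(221, 7) = 1547: x ≡ 1316 (mod 1547).
  Combine with x ≡ 14 (mod 19); new modulus lcm = 29393.
    Write x = 1316 + 1547·t and substitute into x ≡ 14 (mod 19): 1547·t ≡ 14 − 1316 = -1302 (mod 19).
    Reduce coefficients mod 19: 8·t ≡ 9 (mod 19).
    The inverse of 8 mod 19 is 12 (since 8·12 = 96 = 5·19 + 1), so t ≡ 12·9 = 108 ≡ 13 (mod 19).
    Then x = 1316 + 1547·13 = 21427, valid modulo lcm(1547, 19) = 29393: x ≡ 21427 (mod 29393).
Verify against each original: 21427 mod 17 = 7, 21427 mod 13 = 3, 21427 mod 7 = 0, 21427 mod 19 = 14.

x ≡ 21427 (mod 29393).


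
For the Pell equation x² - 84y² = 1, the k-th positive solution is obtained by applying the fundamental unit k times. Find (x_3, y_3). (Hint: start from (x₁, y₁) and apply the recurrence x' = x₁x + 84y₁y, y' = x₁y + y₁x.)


Step 1: Find the fundamental solution (x₁, y₁) of x² - 84y² = 1.
  Expand √84 as a continued fraction. a₀ = ⌊√84⌋ = 9; iterate m_{k+1} = d_k·a_k − m_k, d_{k+1} = (84 − m_{k+1}²)/d_k, a_{k+1} = ⌊(a₀ + m_{k+1})/d_{k+1}⌋ (starting m₀ = 0, d₀ = 1), with convergents p_k = a_k·p_{k-1} + p_{k-2}, q_k = a_k·q_{k-1} + q_{k-2} (p₋₁ = 1, q₋₁ = 0):
  k = 0: a₀ = 9; p₀/q₀ = 9/1; p₀² − 84·q₀² = 81 − 84 = -3.
  k = 1: m = 9, d = 3, a = ⌊(9 + 9)/3⌋ = 6; p/q = (6·9 + 1)/(6·1 + 0) = 55/6; p² − 84·q² = 3025 − 3024 = 1.
  The first convergent with p² − 84·q² = 1 gives the fundamental solution (x₁, y₁) = (55, 6).
Step 2: Apply the recurrence (x_{n+1}, y_{n+1}) = (x₁x_n + 84y₁y_n, x₁y_n + y₁x_n) repeatedly.
  From (x_1, y_1) = (55, 6): x_2 = 55·55 + 84·6·6 = 6049; y_2 = 55·6 + 6·55 = 660.
  From (x_2, y_2) = (6049, 660): x_3 = 55·6049 + 84·6·660 = 665335; y_3 = 55·660 + 6·6049 = 72594.
Step 3: Verify x_3² - 84·y_3² = 442670662225 - 442670662224 = 1 (should be 1). ✓

(x_1, y_1) = (55, 6); (x_3, y_3) = (665335, 72594).


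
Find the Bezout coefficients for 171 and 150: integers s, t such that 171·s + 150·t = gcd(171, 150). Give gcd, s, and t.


Euclidean algorithm on (171, 150) — divide until remainder is 0:
  171 = 1 · 150 + 21
  150 = 7 · 21 + 3
  21 = 7 · 3 + 0
gcd(171, 150) = 3.
Track Bezout coefficients alongside the remainders: start with r₀ = 171 = a·1 + b·0 (s = 1, t = 0) and r₁ = 150 = a·0 + b·1 (s = 0, t = 1); each new remainder r_{k+1} = r_{k-1} − q_k·r_k inherits s_{k+1} = s_{k-1} − q_k·s_k, t_{k+1} = t_{k-1} − q_k·t_k, so r_k = a·s_k + b·t_k at every step:
  q = 1: r = 21, s = 1 − 1·0 = 1, t = 0 − 1·1 = -1  (check: 171·1 + 150·(-1) = 21)
  q = 7: r = 3, s = 0 − 7·1 = -7, t = 1 − 7·(-1) = 8  (check: 171·(-7) + 150·8 = 3)
The row with r = 3 (the gcd) gives the Bezout coefficients s = -7, t = 8.
Result: 171 · (-7) + 150 · (8) = 3.

gcd(171, 150) = 3; s = -7, t = 8 (check: 171·(-7) + 150·8 = 3).


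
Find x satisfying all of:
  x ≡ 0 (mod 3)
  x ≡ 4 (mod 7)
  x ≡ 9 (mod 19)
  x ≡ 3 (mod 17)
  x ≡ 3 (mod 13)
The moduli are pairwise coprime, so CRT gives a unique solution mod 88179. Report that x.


Product of moduli M = 3 · 7 · 19 · 17 · 13 = 88179.
Merge one congruence at a time:
  Start: x ≡ 0 (mod 3).
  Combine with x ≡ 4 (mod 7); new modulus lcm = 21.
    Write x = 0 + 3·t and substitute into x ≡ 4 (mod 7): 3·t ≡ 4 − 0 = 4 (mod 7).
    The inverse of 3 mod 7 is 5 (since 3·5 = 15 = 2·7 + 1), so t ≡ 5·4 = 20 ≡ 6 (mod 7).
    Then x = 0 + 3·6 = 18, valid modulo lcm(3, 7) = 21: x ≡ 18 (mod 21).
  Combine with x ≡ 9 (mod 19); new modulus lcm = 399.
    Write x = 18 + 21·t and substitute into x ≡ 9 (mod 19): 21·t ≡ 9 − 18 = -9 (mod 19).
    Reduce coefficients mod 19: 2·t ≡ 10 (mod 19).
    The inverse of 2 mod 19 is 10 (since 2·10 = 20 = 1·19 + 1), so t ≡ 10·10 = 100 ≡ 5 (mod 19).
    Then x = 18 + 21·5 = 123, valid modulo lcm(21, 19) = 399: x ≡ 123 (mod 399).
  Combine with x ≡ 3 (mod 17); new modulus lcm = 6783.
    Write x = 123 + 399·t and substitute into x ≡ 3 (mod 17): 399·t ≡ 3 − 123 = -120 (mod 17).
    Reduce coefficients mod 17: 8·t ≡ 16 (mod 17).
    The inverse of 8 mod 17 is 15 (since 8·15 = 120 = 7·17 + 1), so t ≡ 15·16 = 240 ≡ 2 (mod 17).
    Then x = 123 + 399·2 = 921, valid modulo lcm(399, 17) = 6783: x ≡ 921 (mod 6783).
  Combine with x ≡ 3 (mod 13); new modulus lcm = 88179.
    Write x = 921 + 6783·t and substitute into x ≡ 3 (mod 13): 6783·t ≡ 3 − 921 = -918 (mod 13).
    Reduce coefficients mod 13: 10·t ≡ 5 (mod 13).
    The inverse of 10 mod 13 is 4 (since 10·4 = 40 = 3·13 + 1), so t ≡ 4·5 = 20 ≡ 7 (mod 13).
    Then x = 921 + 6783·7 = 48402, valid modulo lcm(6783, 13) = 88179: x ≡ 48402 (mod 88179).
Verify against each original: 48402 mod 3 = 0, 48402 mod 7 = 4, 48402 mod 19 = 9, 48402 mod 17 = 3, 48402 mod 13 = 3.

x ≡ 48402 (mod 88179).
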